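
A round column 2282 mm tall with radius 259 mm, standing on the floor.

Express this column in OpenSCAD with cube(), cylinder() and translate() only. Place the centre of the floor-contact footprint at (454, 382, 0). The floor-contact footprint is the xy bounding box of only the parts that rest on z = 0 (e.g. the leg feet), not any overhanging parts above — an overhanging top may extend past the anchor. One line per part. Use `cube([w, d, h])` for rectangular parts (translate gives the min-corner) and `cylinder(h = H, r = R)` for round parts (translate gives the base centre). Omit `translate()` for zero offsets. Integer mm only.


translate([454, 382, 0]) cylinder(h = 2282, r = 259);


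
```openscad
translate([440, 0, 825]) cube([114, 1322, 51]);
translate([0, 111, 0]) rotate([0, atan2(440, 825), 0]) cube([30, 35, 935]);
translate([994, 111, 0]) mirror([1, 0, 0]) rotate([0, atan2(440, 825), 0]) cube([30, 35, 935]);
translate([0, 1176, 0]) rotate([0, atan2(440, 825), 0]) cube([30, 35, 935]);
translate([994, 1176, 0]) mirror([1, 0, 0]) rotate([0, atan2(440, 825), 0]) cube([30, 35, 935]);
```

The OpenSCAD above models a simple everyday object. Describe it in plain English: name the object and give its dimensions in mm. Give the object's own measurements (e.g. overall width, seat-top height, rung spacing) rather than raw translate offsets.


A sawhorse. A 114×1322×51 mm beam (x, y, z) sits on two A-frame leg pairs. Each pair is two raked legs of 30×35 mm section (35 mm along y) splaying symmetrically in x. Each leg rises 825 mm vertically over 440 mm of horizontal reach and is 935 mm long along its own axis. Every leg's outer bottom edge rests on the floor and its outer top edge meets a bottom edge of the beam — the left legs (tilting toward +x) meet the beam's −x bottom edge, the right legs (their mirror images, tilting toward −x) meet its +x bottom edge — so the leg tops tuck under the beam, the beam's underside is 825 mm above the floor, and the feet are 994 mm apart outside-to-outside with the beam centred between them. The two leg pairs are set in 111 mm from either end of the beam.


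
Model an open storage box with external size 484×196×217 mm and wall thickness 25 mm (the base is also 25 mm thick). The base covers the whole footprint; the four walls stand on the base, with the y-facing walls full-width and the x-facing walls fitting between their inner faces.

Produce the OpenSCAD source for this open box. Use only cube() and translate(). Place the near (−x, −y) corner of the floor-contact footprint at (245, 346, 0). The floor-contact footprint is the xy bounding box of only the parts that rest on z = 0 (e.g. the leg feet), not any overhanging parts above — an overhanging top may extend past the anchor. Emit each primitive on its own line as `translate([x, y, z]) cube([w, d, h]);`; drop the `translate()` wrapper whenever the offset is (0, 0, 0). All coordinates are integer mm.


translate([245, 346, 0]) cube([484, 196, 25]);
translate([245, 346, 25]) cube([484, 25, 192]);
translate([245, 517, 25]) cube([484, 25, 192]);
translate([245, 371, 25]) cube([25, 146, 192]);
translate([704, 371, 25]) cube([25, 146, 192]);


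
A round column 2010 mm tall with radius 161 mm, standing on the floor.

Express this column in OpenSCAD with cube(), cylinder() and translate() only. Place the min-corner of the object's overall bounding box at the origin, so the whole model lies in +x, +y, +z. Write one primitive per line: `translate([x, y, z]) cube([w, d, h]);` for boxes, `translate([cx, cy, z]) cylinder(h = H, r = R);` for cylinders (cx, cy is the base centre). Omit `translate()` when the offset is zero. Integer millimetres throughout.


translate([161, 161, 0]) cylinder(h = 2010, r = 161);


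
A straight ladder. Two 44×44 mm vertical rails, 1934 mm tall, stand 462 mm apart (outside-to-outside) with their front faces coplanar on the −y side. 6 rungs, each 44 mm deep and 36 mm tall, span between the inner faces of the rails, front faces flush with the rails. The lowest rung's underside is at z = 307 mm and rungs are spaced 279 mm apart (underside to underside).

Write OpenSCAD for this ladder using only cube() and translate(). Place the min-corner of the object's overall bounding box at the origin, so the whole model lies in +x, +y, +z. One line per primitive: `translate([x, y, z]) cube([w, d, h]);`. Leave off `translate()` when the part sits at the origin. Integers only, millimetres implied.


cube([44, 44, 1934]);
translate([418, 0, 0]) cube([44, 44, 1934]);
translate([44, 0, 307]) cube([374, 44, 36]);
translate([44, 0, 586]) cube([374, 44, 36]);
translate([44, 0, 865]) cube([374, 44, 36]);
translate([44, 0, 1144]) cube([374, 44, 36]);
translate([44, 0, 1423]) cube([374, 44, 36]);
translate([44, 0, 1702]) cube([374, 44, 36]);


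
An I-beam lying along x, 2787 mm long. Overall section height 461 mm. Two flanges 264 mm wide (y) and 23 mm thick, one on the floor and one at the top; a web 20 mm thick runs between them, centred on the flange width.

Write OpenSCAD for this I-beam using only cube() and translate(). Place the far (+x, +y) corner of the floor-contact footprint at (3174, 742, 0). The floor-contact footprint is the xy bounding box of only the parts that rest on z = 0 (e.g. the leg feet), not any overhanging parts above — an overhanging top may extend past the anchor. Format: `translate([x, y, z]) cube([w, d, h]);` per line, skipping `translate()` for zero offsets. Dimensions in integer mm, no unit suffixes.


translate([387, 478, 0]) cube([2787, 264, 23]);
translate([387, 600, 23]) cube([2787, 20, 415]);
translate([387, 478, 438]) cube([2787, 264, 23]);


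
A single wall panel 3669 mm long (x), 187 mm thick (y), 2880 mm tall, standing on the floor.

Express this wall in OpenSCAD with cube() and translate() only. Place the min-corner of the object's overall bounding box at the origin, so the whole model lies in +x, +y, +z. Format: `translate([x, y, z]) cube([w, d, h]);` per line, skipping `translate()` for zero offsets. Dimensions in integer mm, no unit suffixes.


cube([3669, 187, 2880]);


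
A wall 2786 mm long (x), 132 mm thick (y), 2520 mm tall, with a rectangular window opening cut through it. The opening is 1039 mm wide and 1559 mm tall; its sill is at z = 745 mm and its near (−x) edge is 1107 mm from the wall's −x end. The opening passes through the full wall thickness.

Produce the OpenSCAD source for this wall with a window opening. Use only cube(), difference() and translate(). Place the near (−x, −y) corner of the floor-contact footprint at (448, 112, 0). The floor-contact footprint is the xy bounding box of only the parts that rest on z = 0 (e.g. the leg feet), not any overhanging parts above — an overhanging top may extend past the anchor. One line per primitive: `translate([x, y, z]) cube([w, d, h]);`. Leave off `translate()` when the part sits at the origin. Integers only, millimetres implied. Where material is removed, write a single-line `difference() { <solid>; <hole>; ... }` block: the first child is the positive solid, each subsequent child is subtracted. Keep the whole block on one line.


difference() { translate([448, 112, 0]) cube([2786, 132, 2520]); translate([1555, 112, 745]) cube([1039, 132, 1559]); }


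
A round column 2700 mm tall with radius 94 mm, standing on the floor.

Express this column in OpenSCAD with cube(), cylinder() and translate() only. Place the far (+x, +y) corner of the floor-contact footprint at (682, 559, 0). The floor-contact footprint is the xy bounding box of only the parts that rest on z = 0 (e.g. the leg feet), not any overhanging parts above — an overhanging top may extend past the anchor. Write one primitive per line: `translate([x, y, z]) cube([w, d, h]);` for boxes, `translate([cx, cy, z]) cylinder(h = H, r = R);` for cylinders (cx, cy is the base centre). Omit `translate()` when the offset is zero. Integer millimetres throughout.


translate([588, 465, 0]) cylinder(h = 2700, r = 94);


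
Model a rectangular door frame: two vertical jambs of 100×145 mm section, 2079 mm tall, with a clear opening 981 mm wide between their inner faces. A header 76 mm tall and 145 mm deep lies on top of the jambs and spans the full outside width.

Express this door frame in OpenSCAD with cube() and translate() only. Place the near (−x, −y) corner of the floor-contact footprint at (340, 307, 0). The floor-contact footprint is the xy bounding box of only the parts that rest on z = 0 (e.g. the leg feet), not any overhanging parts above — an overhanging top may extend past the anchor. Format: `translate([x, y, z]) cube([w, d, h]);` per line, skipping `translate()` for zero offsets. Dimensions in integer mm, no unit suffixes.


translate([340, 307, 0]) cube([100, 145, 2079]);
translate([1421, 307, 0]) cube([100, 145, 2079]);
translate([340, 307, 2079]) cube([1181, 145, 76]);


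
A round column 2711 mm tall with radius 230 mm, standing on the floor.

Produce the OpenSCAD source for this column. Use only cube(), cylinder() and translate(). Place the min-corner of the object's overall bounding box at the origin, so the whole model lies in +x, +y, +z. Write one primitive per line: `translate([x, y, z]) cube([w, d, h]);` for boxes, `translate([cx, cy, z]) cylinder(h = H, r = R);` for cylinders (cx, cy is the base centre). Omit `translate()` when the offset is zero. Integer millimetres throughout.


translate([230, 230, 0]) cylinder(h = 2711, r = 230);


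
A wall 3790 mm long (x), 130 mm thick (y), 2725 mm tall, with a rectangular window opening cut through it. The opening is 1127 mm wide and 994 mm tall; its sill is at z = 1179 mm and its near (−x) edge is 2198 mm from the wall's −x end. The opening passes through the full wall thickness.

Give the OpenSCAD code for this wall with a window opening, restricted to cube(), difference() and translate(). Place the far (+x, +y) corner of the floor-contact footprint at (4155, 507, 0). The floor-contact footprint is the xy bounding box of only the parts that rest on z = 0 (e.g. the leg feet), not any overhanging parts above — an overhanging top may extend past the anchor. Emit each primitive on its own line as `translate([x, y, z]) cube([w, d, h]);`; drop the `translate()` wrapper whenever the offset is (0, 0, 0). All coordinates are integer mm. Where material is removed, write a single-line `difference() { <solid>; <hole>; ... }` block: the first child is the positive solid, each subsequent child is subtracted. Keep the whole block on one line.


difference() { translate([365, 377, 0]) cube([3790, 130, 2725]); translate([2563, 377, 1179]) cube([1127, 130, 994]); }


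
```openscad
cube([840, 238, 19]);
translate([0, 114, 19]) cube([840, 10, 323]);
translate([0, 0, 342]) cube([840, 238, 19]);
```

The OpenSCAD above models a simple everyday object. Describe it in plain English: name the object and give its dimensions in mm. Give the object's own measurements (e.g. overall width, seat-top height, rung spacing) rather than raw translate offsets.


An I-beam lying along x, 840 mm long. Overall section height 361 mm. Two flanges 238 mm wide (y) and 19 mm thick, one on the floor and one at the top; a web 10 mm thick runs between them, centred on the flange width.


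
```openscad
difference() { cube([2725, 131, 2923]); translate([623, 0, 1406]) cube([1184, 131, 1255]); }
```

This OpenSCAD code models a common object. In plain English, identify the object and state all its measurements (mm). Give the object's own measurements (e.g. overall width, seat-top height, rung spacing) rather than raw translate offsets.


A wall 2725 mm long (x), 131 mm thick (y), 2923 mm tall, with a rectangular window opening cut through it. The opening is 1184 mm wide and 1255 mm tall; its sill is at z = 1406 mm and its near (−x) edge is 623 mm from the wall's −x end. The opening passes through the full wall thickness.


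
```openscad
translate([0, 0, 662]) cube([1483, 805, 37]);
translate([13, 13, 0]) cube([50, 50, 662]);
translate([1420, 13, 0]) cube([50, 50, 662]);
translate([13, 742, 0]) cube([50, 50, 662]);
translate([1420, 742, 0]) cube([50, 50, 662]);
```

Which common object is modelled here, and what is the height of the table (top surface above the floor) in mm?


A table. The table height is 699 mm.

A 1483×805×37 slab sits at z = 662 on four 50 mm square posts — a table. The top surface is at 662 + 37 = 699 mm.


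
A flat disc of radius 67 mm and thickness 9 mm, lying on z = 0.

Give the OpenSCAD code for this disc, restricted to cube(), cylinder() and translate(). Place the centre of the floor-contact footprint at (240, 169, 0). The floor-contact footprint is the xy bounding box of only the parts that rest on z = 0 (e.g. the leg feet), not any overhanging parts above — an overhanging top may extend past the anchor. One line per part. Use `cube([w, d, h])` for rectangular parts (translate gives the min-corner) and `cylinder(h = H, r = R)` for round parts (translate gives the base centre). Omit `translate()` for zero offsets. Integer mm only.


translate([240, 169, 0]) cylinder(h = 9, r = 67);


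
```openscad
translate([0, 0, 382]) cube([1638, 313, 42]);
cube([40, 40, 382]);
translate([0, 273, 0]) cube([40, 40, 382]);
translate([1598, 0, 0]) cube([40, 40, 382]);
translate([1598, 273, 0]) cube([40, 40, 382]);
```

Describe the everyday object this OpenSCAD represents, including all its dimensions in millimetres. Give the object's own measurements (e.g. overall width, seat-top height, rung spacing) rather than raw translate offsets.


A long wooden bench with a 1638 mm (x) × 313 mm (y) seat, 42 mm thick, its top surface 424 mm above the floor. Four 40 mm square legs at the seat corners, flush with the edges, run from z = 0 to the seat underside.


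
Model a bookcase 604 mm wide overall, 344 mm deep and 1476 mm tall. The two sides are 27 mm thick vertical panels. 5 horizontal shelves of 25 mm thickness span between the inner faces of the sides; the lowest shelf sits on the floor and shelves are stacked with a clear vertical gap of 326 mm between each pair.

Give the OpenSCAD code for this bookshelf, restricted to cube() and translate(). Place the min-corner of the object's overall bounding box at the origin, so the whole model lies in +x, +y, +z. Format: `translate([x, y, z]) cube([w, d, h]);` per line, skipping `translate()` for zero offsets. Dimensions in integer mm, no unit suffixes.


cube([27, 344, 1476]);
translate([577, 0, 0]) cube([27, 344, 1476]);
translate([27, 0, 0]) cube([550, 344, 25]);
translate([27, 0, 351]) cube([550, 344, 25]);
translate([27, 0, 702]) cube([550, 344, 25]);
translate([27, 0, 1053]) cube([550, 344, 25]);
translate([27, 0, 1404]) cube([550, 344, 25]);


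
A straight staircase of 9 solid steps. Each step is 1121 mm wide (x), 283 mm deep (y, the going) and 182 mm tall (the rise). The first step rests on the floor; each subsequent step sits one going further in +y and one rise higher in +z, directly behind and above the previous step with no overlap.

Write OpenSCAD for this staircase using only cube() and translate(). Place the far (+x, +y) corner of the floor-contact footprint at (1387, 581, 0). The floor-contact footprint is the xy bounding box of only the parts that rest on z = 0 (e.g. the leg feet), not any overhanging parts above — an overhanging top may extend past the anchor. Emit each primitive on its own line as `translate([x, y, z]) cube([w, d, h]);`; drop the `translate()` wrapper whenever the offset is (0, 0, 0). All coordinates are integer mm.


translate([266, 298, 0]) cube([1121, 283, 182]);
translate([266, 581, 182]) cube([1121, 283, 182]);
translate([266, 864, 364]) cube([1121, 283, 182]);
translate([266, 1147, 546]) cube([1121, 283, 182]);
translate([266, 1430, 728]) cube([1121, 283, 182]);
translate([266, 1713, 910]) cube([1121, 283, 182]);
translate([266, 1996, 1092]) cube([1121, 283, 182]);
translate([266, 2279, 1274]) cube([1121, 283, 182]);
translate([266, 2562, 1456]) cube([1121, 283, 182]);


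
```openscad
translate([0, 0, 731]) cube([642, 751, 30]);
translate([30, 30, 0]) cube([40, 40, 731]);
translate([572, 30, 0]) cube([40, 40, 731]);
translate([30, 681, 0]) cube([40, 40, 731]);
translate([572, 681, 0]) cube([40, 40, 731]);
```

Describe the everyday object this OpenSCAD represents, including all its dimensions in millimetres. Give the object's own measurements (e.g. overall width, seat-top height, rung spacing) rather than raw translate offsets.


A rectangular dining table. The top is 642×751×30 mm with its upper surface at z = 761 mm. It stands on four 40×40 mm square legs, each inset 30 mm from the nearest pair of top edges, running from the floor to the underside of the top.


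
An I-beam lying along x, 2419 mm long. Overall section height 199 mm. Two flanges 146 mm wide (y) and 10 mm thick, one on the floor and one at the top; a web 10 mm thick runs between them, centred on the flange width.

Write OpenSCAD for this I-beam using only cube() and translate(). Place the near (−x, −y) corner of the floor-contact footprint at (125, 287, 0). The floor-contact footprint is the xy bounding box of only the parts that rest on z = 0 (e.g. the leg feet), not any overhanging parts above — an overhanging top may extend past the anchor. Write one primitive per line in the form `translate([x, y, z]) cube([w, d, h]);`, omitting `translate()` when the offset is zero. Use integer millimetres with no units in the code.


translate([125, 287, 0]) cube([2419, 146, 10]);
translate([125, 355, 10]) cube([2419, 10, 179]);
translate([125, 287, 189]) cube([2419, 146, 10]);


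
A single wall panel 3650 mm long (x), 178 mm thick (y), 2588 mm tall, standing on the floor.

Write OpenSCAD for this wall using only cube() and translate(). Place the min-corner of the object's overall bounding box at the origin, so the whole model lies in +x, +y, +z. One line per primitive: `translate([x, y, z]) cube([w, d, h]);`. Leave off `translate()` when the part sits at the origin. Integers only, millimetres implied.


cube([3650, 178, 2588]);


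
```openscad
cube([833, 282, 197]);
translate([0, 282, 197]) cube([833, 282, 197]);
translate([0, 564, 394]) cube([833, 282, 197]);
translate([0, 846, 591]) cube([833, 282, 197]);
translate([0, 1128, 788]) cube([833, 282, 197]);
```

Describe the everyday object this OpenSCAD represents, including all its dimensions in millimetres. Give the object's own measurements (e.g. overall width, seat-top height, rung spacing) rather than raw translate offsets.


A straight staircase of 5 solid steps. Each step is 833 mm wide (x), 282 mm deep (y, the going) and 197 mm tall (the rise). The first step rests on the floor; each subsequent step sits one going further in +y and one rise higher in +z, directly behind and above the previous step with no overlap.


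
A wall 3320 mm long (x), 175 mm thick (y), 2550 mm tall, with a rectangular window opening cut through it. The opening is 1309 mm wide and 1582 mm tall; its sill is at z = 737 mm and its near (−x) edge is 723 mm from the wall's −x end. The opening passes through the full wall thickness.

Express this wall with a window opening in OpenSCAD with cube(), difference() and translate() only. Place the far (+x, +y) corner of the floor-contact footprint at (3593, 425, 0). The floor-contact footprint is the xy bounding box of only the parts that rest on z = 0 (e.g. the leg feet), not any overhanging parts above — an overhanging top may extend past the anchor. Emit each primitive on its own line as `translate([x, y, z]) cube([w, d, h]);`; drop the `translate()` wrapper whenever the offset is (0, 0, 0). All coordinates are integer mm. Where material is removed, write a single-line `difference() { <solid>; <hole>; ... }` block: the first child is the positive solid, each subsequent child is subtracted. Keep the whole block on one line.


difference() { translate([273, 250, 0]) cube([3320, 175, 2550]); translate([996, 250, 737]) cube([1309, 175, 1582]); }


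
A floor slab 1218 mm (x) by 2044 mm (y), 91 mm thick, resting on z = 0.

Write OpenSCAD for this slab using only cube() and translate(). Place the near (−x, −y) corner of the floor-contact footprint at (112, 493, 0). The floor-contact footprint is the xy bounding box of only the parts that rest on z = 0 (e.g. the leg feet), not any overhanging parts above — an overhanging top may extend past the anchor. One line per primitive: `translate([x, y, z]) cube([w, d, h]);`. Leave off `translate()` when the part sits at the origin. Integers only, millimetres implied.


translate([112, 493, 0]) cube([1218, 2044, 91]);


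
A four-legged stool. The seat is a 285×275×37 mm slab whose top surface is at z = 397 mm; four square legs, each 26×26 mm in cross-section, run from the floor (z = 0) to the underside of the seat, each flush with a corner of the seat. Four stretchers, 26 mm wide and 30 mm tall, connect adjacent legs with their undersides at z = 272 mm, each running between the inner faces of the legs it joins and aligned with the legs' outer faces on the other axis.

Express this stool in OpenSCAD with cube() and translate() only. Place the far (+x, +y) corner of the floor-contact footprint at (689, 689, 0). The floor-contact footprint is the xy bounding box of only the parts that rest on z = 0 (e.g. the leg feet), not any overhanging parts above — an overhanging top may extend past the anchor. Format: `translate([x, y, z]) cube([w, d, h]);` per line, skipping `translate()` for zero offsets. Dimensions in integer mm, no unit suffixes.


// leg_h = 397 - 37 = 360
// stretcher span = 285 - 2*26 = 233
translate([404, 414, 360]) cube([285, 275, 37]);
translate([404, 414, 0]) cube([26, 26, 360]);
translate([663, 414, 0]) cube([26, 26, 360]);
translate([404, 663, 0]) cube([26, 26, 360]);
translate([663, 663, 0]) cube([26, 26, 360]);
translate([430, 414, 272]) cube([233, 26, 30]);
translate([430, 663, 272]) cube([233, 26, 30]);
translate([404, 440, 272]) cube([26, 223, 30]);
translate([663, 440, 272]) cube([26, 223, 30]);


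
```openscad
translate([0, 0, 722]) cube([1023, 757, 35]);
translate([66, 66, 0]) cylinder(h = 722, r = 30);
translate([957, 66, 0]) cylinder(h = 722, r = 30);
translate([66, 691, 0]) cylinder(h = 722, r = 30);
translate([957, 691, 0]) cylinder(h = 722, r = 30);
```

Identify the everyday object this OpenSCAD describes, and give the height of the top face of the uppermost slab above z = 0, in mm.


A table. The table height is 757 mm.

A 1023×757×35 slab sits at z = 722 on four Ø60 mm round legs — a table. The top surface is at 722 + 35 = 757 mm.


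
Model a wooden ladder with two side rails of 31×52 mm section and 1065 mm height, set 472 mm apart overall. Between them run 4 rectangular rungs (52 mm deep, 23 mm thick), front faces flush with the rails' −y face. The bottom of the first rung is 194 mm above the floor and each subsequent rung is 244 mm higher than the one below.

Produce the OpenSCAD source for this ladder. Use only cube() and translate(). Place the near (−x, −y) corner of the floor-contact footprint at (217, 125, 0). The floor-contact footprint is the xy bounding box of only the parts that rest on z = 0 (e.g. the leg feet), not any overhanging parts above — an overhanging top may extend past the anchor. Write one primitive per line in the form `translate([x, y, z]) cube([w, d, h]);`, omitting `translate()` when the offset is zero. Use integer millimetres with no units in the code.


translate([217, 125, 0]) cube([31, 52, 1065]);
translate([658, 125, 0]) cube([31, 52, 1065]);
translate([248, 125, 194]) cube([410, 52, 23]);
translate([248, 125, 438]) cube([410, 52, 23]);
translate([248, 125, 682]) cube([410, 52, 23]);
translate([248, 125, 926]) cube([410, 52, 23]);


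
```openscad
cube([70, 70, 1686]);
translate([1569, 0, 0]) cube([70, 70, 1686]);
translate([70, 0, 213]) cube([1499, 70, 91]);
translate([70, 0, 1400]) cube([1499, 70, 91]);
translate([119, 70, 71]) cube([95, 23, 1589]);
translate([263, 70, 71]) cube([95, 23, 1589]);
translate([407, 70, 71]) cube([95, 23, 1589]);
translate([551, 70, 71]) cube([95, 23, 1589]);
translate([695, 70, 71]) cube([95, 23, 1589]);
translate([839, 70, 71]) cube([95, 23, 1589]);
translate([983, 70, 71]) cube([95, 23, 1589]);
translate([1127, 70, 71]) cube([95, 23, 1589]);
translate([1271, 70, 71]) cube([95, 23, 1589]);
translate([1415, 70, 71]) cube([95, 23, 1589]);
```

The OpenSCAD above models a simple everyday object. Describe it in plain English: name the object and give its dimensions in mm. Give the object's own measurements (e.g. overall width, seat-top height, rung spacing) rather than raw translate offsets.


A fence section. Two 70×70 mm posts, 1686 mm tall, stand on the floor with a clear span of 1499 mm between their inner faces. Two horizontal rails of 70×91 mm section span the gap between the posts with their undersides at z = 213 mm and z = 1400 mm, flush with the posts' −y face. 10 pickets, each 95 mm wide, 23 mm thick and 1589 mm tall, are fixed to the +y face of the rails with their bottoms at z = 71 mm, spaced across the span with a 49 mm gap after the −x post and between neighbouring pickets, with 59 mm left before the +x post.


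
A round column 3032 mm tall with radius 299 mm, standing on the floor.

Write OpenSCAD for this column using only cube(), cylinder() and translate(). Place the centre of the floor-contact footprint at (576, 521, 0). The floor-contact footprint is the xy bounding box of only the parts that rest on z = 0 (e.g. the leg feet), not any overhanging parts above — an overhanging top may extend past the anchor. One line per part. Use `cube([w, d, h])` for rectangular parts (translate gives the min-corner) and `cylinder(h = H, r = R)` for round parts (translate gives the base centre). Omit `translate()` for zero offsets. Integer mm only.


translate([576, 521, 0]) cylinder(h = 3032, r = 299);


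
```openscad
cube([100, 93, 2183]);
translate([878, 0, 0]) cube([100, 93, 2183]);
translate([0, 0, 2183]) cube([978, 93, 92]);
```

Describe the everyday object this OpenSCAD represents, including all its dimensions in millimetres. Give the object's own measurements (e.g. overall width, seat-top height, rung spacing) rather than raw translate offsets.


A door frame. The clear opening is 778 mm wide and 2183 mm high. Two 100 mm wide jambs, 93 mm deep, stand either side of the opening from the floor to the top of the opening. A 92 mm thick head sits across the top of both jambs, spanning the full outside width of the frame.


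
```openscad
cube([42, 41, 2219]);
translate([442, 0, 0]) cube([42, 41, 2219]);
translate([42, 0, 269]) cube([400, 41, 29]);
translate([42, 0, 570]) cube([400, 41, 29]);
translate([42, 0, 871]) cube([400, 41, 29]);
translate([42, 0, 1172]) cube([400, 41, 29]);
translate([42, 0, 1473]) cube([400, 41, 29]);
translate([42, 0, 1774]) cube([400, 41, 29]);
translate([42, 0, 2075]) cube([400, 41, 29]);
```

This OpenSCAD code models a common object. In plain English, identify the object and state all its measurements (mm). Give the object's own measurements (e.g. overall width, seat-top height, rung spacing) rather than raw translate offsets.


A straight ladder. Two 42×41 mm vertical rails, 2219 mm tall, stand 484 mm apart (outside-to-outside) with their front faces coplanar on the −y side. 7 rungs, each 41 mm deep and 29 mm tall, span between the inner faces of the rails, front faces flush with the rails. The lowest rung's underside is at z = 269 mm and rungs are spaced 301 mm apart (underside to underside).


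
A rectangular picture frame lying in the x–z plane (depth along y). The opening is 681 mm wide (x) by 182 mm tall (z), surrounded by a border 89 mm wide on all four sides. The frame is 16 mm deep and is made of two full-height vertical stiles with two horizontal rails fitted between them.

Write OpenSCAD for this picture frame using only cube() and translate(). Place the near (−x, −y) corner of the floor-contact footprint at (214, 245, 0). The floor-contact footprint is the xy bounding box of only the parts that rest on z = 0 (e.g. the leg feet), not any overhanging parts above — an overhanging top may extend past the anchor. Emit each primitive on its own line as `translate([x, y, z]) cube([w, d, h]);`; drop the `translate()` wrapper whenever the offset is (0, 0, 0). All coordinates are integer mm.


translate([214, 245, 0]) cube([89, 16, 360]);
translate([984, 245, 0]) cube([89, 16, 360]);
translate([303, 245, 0]) cube([681, 16, 89]);
translate([303, 245, 271]) cube([681, 16, 89]);


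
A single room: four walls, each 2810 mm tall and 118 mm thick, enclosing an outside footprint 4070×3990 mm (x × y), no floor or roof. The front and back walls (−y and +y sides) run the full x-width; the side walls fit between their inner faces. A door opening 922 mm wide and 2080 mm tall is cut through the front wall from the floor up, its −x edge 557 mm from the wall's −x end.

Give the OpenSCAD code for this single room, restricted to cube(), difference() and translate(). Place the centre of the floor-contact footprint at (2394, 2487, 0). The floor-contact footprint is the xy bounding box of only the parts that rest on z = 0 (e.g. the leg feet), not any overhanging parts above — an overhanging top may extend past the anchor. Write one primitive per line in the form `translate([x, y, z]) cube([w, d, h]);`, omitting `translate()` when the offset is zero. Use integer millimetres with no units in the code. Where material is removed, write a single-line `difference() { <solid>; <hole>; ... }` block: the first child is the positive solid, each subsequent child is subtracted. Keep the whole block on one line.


difference() { translate([359, 492, 0]) cube([4070, 118, 2810]); translate([916, 492, 0]) cube([922, 118, 2080]); }
translate([359, 4364, 0]) cube([4070, 118, 2810]);
translate([359, 610, 0]) cube([118, 3754, 2810]);
translate([4311, 610, 0]) cube([118, 3754, 2810]);


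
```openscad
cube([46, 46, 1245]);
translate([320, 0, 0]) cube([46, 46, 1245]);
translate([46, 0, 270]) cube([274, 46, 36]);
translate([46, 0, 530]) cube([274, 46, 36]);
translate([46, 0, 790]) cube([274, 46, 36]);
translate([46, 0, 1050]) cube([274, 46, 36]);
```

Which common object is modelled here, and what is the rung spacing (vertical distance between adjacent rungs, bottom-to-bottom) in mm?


A ladder. The rung spacing is 260 mm.

Two tall 46×46 posts with 4 short bars between them — a ladder. Adjacent rungs sit at z = 270 and z = 530, so the spacing is 530 − 270 = 260 mm.


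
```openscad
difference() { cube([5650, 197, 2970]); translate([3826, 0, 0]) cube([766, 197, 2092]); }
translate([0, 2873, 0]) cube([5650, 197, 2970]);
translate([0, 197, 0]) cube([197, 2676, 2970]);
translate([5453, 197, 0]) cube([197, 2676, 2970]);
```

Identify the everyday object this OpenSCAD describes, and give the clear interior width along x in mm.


A single room. The interior width is 5256 mm.

Four walls enclosing a rectangle with a door in the front wall — a room. Outside width 5650 minus two 197 mm walls gives 5256 mm.


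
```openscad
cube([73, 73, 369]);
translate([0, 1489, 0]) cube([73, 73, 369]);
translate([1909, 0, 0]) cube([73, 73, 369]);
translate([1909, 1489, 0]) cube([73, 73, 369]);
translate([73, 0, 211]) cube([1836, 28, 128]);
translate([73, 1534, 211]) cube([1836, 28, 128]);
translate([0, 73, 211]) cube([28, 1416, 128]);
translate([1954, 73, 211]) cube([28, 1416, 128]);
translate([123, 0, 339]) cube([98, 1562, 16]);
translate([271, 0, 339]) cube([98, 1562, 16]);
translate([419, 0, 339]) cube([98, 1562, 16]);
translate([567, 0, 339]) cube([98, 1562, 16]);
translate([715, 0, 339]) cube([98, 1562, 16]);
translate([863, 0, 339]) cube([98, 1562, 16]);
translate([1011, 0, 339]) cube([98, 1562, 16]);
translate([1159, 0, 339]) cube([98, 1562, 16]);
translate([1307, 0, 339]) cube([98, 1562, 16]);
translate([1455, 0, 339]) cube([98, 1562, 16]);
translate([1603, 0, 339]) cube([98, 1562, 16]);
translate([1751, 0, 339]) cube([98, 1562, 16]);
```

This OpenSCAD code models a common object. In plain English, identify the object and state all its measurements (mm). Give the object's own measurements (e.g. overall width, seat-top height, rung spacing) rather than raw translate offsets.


A bed frame 1982 mm long (x) by 1562 mm wide (y). Four 73×73 mm corner posts, 369 mm tall, at the corners of the footprint. Four rails of 28 mm thickness and 128 mm height run between adjacent posts with their undersides at z = 211 mm, their outer faces flush with the outside of the frame (the two x-running rails run between the posts' inner faces; the two y-running rails run between the posts' inner faces). 12 slats, each 98 mm wide (x) and 16 mm thick, lie across the top of the two x-running rails, running the full 1562 mm width of the frame in y; along x they sit between the end posts with a 50 mm gap after the −x posts and between neighbouring slats, leaving 60 mm before the +x posts.


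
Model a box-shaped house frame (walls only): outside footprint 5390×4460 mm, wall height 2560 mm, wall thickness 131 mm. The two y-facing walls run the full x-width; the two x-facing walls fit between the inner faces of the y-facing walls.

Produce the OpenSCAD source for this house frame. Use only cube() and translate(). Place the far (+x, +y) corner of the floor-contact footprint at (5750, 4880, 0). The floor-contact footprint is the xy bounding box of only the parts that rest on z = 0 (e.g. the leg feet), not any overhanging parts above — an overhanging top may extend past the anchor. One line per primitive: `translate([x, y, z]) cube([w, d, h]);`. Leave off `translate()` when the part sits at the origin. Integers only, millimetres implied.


translate([360, 420, 0]) cube([5390, 131, 2560]);
translate([360, 4749, 0]) cube([5390, 131, 2560]);
translate([360, 551, 0]) cube([131, 4198, 2560]);
translate([5619, 551, 0]) cube([131, 4198, 2560]);


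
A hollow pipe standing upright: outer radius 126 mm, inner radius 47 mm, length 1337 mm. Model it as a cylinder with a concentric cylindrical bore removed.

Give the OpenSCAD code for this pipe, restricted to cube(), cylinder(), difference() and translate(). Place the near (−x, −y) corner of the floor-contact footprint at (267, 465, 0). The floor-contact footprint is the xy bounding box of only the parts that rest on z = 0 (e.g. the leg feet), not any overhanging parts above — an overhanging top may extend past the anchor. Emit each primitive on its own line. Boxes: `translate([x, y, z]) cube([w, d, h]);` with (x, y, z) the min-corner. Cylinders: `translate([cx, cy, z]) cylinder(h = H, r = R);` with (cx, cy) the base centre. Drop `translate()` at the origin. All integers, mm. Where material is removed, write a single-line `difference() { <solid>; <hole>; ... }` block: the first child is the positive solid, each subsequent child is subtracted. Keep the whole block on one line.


difference() { translate([393, 591, 0]) cylinder(h = 1337, r = 126); translate([393, 591, 0]) cylinder(h = 1337, r = 47); }


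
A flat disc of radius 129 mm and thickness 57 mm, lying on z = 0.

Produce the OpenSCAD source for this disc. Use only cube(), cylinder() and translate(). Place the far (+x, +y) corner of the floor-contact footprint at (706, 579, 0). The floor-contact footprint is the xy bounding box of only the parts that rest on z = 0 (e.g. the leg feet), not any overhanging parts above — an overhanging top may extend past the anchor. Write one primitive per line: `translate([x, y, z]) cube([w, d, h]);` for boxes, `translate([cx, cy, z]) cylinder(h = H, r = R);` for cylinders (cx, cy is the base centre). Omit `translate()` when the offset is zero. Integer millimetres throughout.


translate([577, 450, 0]) cylinder(h = 57, r = 129);


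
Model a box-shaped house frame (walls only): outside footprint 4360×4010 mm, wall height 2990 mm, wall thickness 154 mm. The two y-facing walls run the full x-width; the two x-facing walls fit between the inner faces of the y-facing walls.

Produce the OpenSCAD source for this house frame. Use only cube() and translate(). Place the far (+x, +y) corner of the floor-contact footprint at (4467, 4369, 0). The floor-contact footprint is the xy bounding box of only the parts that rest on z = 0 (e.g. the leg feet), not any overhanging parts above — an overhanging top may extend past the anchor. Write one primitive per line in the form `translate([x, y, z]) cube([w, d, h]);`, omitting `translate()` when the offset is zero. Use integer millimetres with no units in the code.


translate([107, 359, 0]) cube([4360, 154, 2990]);
translate([107, 4215, 0]) cube([4360, 154, 2990]);
translate([107, 513, 0]) cube([154, 3702, 2990]);
translate([4313, 513, 0]) cube([154, 3702, 2990]);


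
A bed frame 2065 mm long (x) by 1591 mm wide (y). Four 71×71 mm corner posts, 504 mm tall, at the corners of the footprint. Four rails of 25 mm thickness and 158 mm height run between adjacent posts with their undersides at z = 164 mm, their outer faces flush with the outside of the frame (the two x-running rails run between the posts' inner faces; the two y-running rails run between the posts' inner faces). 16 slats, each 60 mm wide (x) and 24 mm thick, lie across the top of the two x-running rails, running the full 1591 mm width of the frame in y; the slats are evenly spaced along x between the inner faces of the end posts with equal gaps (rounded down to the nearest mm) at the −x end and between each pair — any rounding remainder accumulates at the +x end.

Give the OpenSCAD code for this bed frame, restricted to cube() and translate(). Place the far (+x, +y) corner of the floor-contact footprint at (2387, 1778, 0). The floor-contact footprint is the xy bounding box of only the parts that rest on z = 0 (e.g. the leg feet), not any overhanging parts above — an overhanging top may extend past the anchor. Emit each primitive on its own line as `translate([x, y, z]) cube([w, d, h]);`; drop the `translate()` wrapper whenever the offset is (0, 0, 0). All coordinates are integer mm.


// slat z = rail_z + rail_h = 164 + 158 = 322
// slat gap = ⌊(1923 − 16·60) / 17⌋ = 56
translate([322, 187, 0]) cube([71, 71, 504]);
translate([322, 1707, 0]) cube([71, 71, 504]);
translate([2316, 187, 0]) cube([71, 71, 504]);
translate([2316, 1707, 0]) cube([71, 71, 504]);
translate([393, 187, 164]) cube([1923, 25, 158]);
translate([393, 1753, 164]) cube([1923, 25, 158]);
translate([322, 258, 164]) cube([25, 1449, 158]);
translate([2362, 258, 164]) cube([25, 1449, 158]);
translate([449, 187, 322]) cube([60, 1591, 24]);
translate([565, 187, 322]) cube([60, 1591, 24]);
translate([681, 187, 322]) cube([60, 1591, 24]);
translate([797, 187, 322]) cube([60, 1591, 24]);
translate([913, 187, 322]) cube([60, 1591, 24]);
translate([1029, 187, 322]) cube([60, 1591, 24]);
translate([1145, 187, 322]) cube([60, 1591, 24]);
translate([1261, 187, 322]) cube([60, 1591, 24]);
translate([1377, 187, 322]) cube([60, 1591, 24]);
translate([1493, 187, 322]) cube([60, 1591, 24]);
translate([1609, 187, 322]) cube([60, 1591, 24]);
translate([1725, 187, 322]) cube([60, 1591, 24]);
translate([1841, 187, 322]) cube([60, 1591, 24]);
translate([1957, 187, 322]) cube([60, 1591, 24]);
translate([2073, 187, 322]) cube([60, 1591, 24]);
translate([2189, 187, 322]) cube([60, 1591, 24]);


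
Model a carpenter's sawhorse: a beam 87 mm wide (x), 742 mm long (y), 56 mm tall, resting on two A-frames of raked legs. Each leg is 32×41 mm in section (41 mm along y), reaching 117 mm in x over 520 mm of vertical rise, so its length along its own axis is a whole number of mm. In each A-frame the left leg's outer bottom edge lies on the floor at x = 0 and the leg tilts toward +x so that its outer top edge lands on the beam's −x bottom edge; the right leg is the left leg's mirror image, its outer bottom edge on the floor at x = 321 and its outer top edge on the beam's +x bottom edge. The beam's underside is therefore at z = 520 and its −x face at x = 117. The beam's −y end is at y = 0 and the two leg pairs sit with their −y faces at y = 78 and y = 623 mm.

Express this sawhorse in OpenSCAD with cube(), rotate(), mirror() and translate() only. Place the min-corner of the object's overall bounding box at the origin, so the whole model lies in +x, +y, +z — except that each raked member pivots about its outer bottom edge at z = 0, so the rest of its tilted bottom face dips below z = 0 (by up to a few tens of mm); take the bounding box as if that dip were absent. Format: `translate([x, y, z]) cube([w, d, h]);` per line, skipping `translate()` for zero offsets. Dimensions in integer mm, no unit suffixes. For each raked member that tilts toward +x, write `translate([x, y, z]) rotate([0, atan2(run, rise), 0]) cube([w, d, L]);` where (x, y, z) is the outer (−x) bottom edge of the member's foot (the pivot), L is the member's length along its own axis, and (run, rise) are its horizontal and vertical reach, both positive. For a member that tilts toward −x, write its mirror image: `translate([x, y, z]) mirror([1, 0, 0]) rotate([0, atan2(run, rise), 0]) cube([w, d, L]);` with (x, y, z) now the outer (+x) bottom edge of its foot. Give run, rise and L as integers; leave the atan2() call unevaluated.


// leg length = √(117² + 520²) = 533
// right-leg outer foot x = 2·117 + 87 = 321
// beam min-corner = (117, 0, 520)
translate([117, 0, 520]) cube([87, 742, 56]);
translate([0, 78, 0]) rotate([0, atan2(117, 520), 0]) cube([32, 41, 533]);
translate([321, 78, 0]) mirror([1, 0, 0]) rotate([0, atan2(117, 520), 0]) cube([32, 41, 533]);
translate([0, 623, 0]) rotate([0, atan2(117, 520), 0]) cube([32, 41, 533]);
translate([321, 623, 0]) mirror([1, 0, 0]) rotate([0, atan2(117, 520), 0]) cube([32, 41, 533]);
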